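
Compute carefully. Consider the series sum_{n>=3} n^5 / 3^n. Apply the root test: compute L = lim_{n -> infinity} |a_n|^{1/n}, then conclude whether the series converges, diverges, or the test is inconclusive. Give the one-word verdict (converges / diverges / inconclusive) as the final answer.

Let a_n denote the general term. Form |a_n|^(1/n) and simplify:
|a_n|^(1/n) = n^(5/n)/3
Take the limit as n -> infinity: L = 1/3.
Since L = 1/3 < 1, the root test implies convergence.

converges


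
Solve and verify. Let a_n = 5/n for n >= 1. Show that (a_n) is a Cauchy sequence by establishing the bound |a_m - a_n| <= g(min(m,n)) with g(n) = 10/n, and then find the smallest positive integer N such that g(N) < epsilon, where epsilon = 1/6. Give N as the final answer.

For any m, n >= 1, by the triangle inequality:
|a_m - a_n| = |5/m - 5/n| <= 5*1/m + 5*1/n <= 10/min(m,n).
So g(n) = 10/n bounds the Cauchy difference. Since g(n) -> 0, (a_n) is Cauchy.
Now solve g(N) < 1/6: 10/N < 1/6 <=> N > 10 / (1/6) = 60.
The smallest integer strictly greater than 60 is N = 61.
Check: g(61) = 10/61 = 10/61 < 1/6; g(60) = 1/6 >= 1/6. So N = 61.

61


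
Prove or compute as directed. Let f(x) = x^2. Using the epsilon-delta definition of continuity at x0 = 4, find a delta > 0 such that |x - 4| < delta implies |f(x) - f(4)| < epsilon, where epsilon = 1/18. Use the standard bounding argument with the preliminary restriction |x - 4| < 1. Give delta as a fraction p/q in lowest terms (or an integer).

Factor: |x^2 - (4)^2| = |x - 4| * |x + 4|.
Impose |x - 4| < 1 first. Then |x + 4| = |(x - 4) + 2*(4)| <= |x - 4| + 2*|4| < 1 + 8 = 9.
So |x^2 - (4)^2| < delta * 9.
We need delta * 9 <= 1/18, i.e. delta <= 1/18/9 = 1/162.
Since 1/162 < 1, this is tighter than 1; take delta = 1/162.
So delta = 1/162 works.

1/162


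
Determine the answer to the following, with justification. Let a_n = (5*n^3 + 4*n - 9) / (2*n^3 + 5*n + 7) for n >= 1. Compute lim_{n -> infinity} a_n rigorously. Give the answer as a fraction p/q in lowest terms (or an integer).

Divide numerator and denominator by n^3, the highest power:
numerator / n^3 = 5 + 4/n^2 - 9/n^3
denominator / n^3 = 2 + 5/n^2 + 7/n^3
As n -> infinity, all terms of the form c/n^k (k >= 1) tend to 0.
So numerator / n^3 -> 5 and denominator / n^3 -> 2.
Therefore lim a_n = 5/2.

5/2


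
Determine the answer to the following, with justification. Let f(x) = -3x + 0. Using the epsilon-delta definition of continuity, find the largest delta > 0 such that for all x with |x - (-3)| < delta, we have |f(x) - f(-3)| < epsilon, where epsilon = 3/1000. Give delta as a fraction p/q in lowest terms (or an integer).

We compute f(-3) = -3*(-3) + 0 = 9.
|f(x) - f(-3)| = |-3x + 0 - (9)| = |-3(x - (-3))| = 3|x - (-3)|.
We need 3|x - (-3)| < 3/1000, i.e. |x - (-3)| < 3/1000 / 3 = 1/1000.
So any delta <= 1/1000 works. Conversely, if delta > 1/1000, then x = -3 + 1/1000 satisfies |x - (-3)| = 1/1000 < delta but |f(x) - f(-3)| = 3 * 1/1000 = 3/1000, which is not < 3/1000; so no larger delta works.
Hence the largest such delta is 1/1000.

1/1000


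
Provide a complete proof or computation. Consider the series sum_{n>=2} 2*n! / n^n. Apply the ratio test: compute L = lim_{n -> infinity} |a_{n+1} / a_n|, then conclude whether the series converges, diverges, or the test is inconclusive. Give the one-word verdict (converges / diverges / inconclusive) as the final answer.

Let a_n denote the general term. Form the ratio a_{n+1}/a_n and simplify:
a_{n+1}/a_n = (n/(n + 1))^n
Take the limit as n -> infinity: L = exp(-1).
Since L = exp(-1) < 1, the ratio test implies the series converges.

converges


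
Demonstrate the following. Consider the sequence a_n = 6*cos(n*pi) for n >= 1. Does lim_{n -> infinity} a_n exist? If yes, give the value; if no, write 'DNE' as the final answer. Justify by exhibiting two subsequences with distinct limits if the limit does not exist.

Examine the behaviour of a_n along subsequences.
cos(n*pi) = (-1)^n, so a_n = 6*(-1)^n. a_{2k} = 6 -> 6. a_{2k+1} = -6 -> -6.
Since these two subsequential limits are 6 and -6, distinct, the full sequence cannot converge (a convergent sequence has all subsequences tending to the same limit). So lim a_n does not exist.

DNE


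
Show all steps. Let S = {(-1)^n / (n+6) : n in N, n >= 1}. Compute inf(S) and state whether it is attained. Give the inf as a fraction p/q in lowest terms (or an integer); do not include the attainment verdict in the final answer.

Analysis:
- Values: -1/7, 1/8, -1/9, 1/10, -1/11, ...
- Positive terms (even n): 1/(2+6), 1/(4+6), ... decreasing -> max = 1/8 (n=2).
- Negative terms (odd n): -1/(1+6), -1/(3+6), ... increasing -> min = -1/7 (n=1).
- So sup = 1/8 (attained at n=2); inf = -1/7 (attained at n=1).
Conclusion: inf(S) = -1/7, attained in S.

-1/7


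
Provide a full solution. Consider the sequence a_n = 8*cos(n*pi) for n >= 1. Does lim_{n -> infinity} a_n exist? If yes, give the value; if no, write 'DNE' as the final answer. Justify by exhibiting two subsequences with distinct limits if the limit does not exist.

Examine the behaviour of a_n along subsequences.
cos(n*pi) = (-1)^n, so a_n = 8*(-1)^n. a_{2k} = 8 -> 8. a_{2k+1} = -8 -> -8.
Since these two subsequential limits are 8 and -8, distinct, the full sequence cannot converge (a convergent sequence has all subsequences tending to the same limit). So lim a_n does not exist.

DNE


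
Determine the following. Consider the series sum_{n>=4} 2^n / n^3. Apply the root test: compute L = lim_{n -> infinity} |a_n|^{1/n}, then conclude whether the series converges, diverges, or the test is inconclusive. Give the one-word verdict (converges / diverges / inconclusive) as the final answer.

Let a_n denote the general term. Form |a_n|^(1/n) and simplify:
|a_n|^(1/n) = 2/n^(3/n)
Take the limit as n -> infinity: L = 2.
Since L = 2 > 1, the root test implies divergence.

diverges


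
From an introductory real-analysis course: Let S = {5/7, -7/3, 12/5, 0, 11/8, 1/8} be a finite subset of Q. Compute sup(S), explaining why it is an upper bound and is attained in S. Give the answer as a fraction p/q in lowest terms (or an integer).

S is finite, so sup(S) = max(S).
Sorted decreasing:
12/5, 11/8, 5/7, 1/8, 0, -7/3
The extremum is 12/5.
For every x in S, x <= 12/5. And 12/5 is in S, so it is attained.
Therefore sup(S) = 12/5.

12/5


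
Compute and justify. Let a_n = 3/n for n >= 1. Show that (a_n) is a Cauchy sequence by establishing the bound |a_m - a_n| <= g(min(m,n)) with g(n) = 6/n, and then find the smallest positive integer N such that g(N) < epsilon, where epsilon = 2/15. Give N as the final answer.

For any m, n >= 1, by the triangle inequality:
|a_m - a_n| = |3/m - 3/n| <= 3*1/m + 3*1/n <= 6/min(m,n).
So g(n) = 6/n bounds the Cauchy difference. Since g(n) -> 0, (a_n) is Cauchy.
Now solve g(N) < 2/15: 6/N < 2/15 <=> N > 6 / (2/15) = 45.
The smallest integer strictly greater than 45 is N = 46.
Check: g(46) = 6/46 = 3/23 < 2/15; g(45) = 2/15 >= 2/15. So N = 46.

46


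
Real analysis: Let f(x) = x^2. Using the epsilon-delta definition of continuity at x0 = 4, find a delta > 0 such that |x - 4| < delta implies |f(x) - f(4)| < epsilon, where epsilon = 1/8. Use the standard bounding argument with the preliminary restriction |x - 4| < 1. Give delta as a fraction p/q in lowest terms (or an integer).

Factor: |x^2 - (4)^2| = |x - 4| * |x + 4|.
Impose |x - 4| < 1 first. Then |x + 4| = |(x - 4) + 2*(4)| <= |x - 4| + 2*|4| < 1 + 8 = 9.
So |x^2 - (4)^2| < delta * 9.
We need delta * 9 <= 1/8, i.e. delta <= 1/8/9 = 1/72.
Since 1/72 < 1, this is tighter than 1; take delta = 1/72.
So delta = 1/72 works.

1/72


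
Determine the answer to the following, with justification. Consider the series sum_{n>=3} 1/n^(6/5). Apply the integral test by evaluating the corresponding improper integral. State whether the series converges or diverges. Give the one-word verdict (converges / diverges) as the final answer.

Let f(x) = x^(-6/5). Then f is positive, continuous, and decreasing on [3, infinity), so the integral test applies.
Compute the improper integral int_{3}^infinity f(x) dx:
  antiderivative F(x) = -5/x^(1/5).
  As x -> infinity, F(x) -> 0 (since p = 6/5 > 1).
  So int = F(infinity) - F(3) = 0 - (-5*3^(4/5)/3) = 5*3^(4/5)/3.
  Finite, so by the integral test, the series converges.

converges


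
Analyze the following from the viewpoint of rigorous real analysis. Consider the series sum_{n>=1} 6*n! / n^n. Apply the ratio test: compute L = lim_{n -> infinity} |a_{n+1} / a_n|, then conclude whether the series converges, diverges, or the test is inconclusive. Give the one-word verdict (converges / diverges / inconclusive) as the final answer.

Let a_n denote the general term. Form the ratio a_{n+1}/a_n and simplify:
a_{n+1}/a_n = (n/(n + 1))^n
Take the limit as n -> infinity: L = exp(-1).
Since L = exp(-1) < 1, the ratio test implies the series converges.

converges


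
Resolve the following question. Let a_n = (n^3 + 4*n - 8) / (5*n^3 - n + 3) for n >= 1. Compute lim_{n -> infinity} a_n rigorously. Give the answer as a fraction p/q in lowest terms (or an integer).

Divide numerator and denominator by n^3, the highest power:
numerator / n^3 = 1 + 4/n^2 - 8/n^3
denominator / n^3 = 5 - 1/n^2 + 3/n^3
As n -> infinity, all terms of the form c/n^k (k >= 1) tend to 0.
So numerator / n^3 -> 1 and denominator / n^3 -> 5.
Therefore lim a_n = 1/5.

1/5


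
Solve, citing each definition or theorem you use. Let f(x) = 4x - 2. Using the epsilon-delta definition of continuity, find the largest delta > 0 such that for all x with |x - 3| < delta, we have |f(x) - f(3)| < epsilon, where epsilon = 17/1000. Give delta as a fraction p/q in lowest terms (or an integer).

We compute f(3) = 4*(3) - 2 = 10.
|f(x) - f(3)| = |4x - 2 - (10)| = |4(x - 3)| = 4|x - 3|.
We need 4|x - 3| < 17/1000, i.e. |x - 3| < 17/1000 / 4 = 17/4000.
So any delta <= 17/4000 works. Conversely, if delta > 17/4000, then x = 3 + 17/4000 satisfies |x - 3| = 17/4000 < delta but |f(x) - f(3)| = 4 * 17/4000 = 17/1000, which is not < 17/1000; so no larger delta works.
Hence the largest such delta is 17/4000.

17/4000


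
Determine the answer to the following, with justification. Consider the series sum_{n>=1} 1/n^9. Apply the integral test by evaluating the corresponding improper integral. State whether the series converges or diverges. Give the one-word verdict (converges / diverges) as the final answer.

Let f(x) = x^(-9). Then f is positive, continuous, and decreasing on [1, infinity), so the integral test applies.
Compute the improper integral int_{1}^infinity f(x) dx:
  antiderivative F(x) = -1/(8*x^8).
  As x -> infinity, F(x) -> 0 (since p = 9 > 1).
  So int = F(infinity) - F(1) = 0 - (-1/8) = 1/8.
  Finite, so by the integral test, the series converges.

converges


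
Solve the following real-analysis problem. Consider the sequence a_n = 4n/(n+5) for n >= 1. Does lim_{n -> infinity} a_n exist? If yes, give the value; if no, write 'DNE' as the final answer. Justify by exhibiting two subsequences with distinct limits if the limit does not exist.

Examine the behaviour of a_n along subsequences.
Even-n subsequence a_{2k} = 4(2k)/(2k+5) -> 4. Odd-n subsequence a_{2k+1} = 4(2k+1)/(2k+6) -> 4. Both tend to 4, which suggests the limit is 4; verify directly.
|a_n - 4| = |4n - 4(n+5)| / (n+5) = 20/(n+5) < 20/n for every n >= 1.
Given epsilon > 0, choose a positive integer N > 20/epsilon. Then for all n >= N, |a_n - 4| < 20/n <= 20/N < epsilon.
So by the definition of the limit, lim a_n exists and equals 4.

4


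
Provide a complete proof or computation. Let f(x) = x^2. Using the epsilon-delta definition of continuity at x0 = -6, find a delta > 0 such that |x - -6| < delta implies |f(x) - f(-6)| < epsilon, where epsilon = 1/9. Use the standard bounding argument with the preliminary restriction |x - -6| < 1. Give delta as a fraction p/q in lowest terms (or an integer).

Factor: |x^2 - (-6)^2| = |x - -6| * |x + -6|.
Impose |x - -6| < 1 first. Then |x + -6| = |(x - -6) + 2*(-6)| <= |x - -6| + 2*|-6| < 1 + 12 = 13.
So |x^2 - (-6)^2| < delta * 13.
We need delta * 13 <= 1/9, i.e. delta <= 1/9/13 = 1/117.
Since 1/117 < 1, this is tighter than 1; take delta = 1/117.
So delta = 1/117 works.

1/117


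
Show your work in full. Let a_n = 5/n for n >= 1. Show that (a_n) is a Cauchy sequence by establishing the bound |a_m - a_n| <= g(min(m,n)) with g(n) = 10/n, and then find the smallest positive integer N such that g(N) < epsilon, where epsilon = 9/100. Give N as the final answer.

For any m, n >= 1, by the triangle inequality:
|a_m - a_n| = |5/m - 5/n| <= 5*1/m + 5*1/n <= 10/min(m,n).
So g(n) = 10/n bounds the Cauchy difference. Since g(n) -> 0, (a_n) is Cauchy.
Now solve g(N) < 9/100: 10/N < 9/100 <=> N > 10 / (9/100) = 1000/9.
The smallest integer strictly greater than 1000/9 is N = 112.
Check: g(112) = 10/112 = 5/56 < 9/100; g(111) = 10/111 >= 9/100. So N = 112.

112


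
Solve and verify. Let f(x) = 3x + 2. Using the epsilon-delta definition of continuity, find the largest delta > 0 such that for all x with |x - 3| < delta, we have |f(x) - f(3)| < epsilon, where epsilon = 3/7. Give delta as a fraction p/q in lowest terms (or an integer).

We compute f(3) = 3*(3) + 2 = 11.
|f(x) - f(3)| = |3x + 2 - (11)| = |3(x - 3)| = 3|x - 3|.
We need 3|x - 3| < 3/7, i.e. |x - 3| < 3/7 / 3 = 1/7.
So any delta <= 1/7 works. Conversely, if delta > 1/7, then x = 3 + 1/7 satisfies |x - 3| = 1/7 < delta but |f(x) - f(3)| = 3 * 1/7 = 3/7, which is not < 3/7; so no larger delta works.
Hence the largest such delta is 1/7.

1/7


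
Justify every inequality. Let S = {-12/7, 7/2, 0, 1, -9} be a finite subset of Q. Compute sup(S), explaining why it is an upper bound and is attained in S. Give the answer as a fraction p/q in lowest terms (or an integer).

S is finite, so sup(S) = max(S).
Sorted decreasing:
7/2, 1, 0, -12/7, -9
The extremum is 7/2.
For every x in S, x <= 7/2. And 7/2 is in S, so it is attained.
Therefore sup(S) = 7/2.

7/2


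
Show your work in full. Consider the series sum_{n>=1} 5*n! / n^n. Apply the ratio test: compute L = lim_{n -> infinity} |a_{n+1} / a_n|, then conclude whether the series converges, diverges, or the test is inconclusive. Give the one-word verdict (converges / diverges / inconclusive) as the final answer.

Let a_n denote the general term. Form the ratio a_{n+1}/a_n and simplify:
a_{n+1}/a_n = (n/(n + 1))^n
Take the limit as n -> infinity: L = exp(-1).
Since L = exp(-1) < 1, the ratio test implies the series converges.

converges


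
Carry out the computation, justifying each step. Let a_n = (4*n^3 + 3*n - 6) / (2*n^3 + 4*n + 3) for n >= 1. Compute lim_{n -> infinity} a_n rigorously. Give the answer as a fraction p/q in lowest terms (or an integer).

Divide numerator and denominator by n^3, the highest power:
numerator / n^3 = 4 + 3/n^2 - 6/n^3
denominator / n^3 = 2 + 4/n^2 + 3/n^3
As n -> infinity, all terms of the form c/n^k (k >= 1) tend to 0.
So numerator / n^3 -> 4 and denominator / n^3 -> 2.
Therefore lim a_n = 2.

2


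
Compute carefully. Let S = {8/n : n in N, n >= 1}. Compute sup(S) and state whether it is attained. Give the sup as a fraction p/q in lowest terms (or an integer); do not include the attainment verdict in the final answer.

Analysis:
- Values: 8, 4, 8/3, 2, ... strictly decreasing.
- The maximum is 8 (n=1); sup = 8 (attained).
- The set is bounded below by 0; 8/n -> 0 so 0 is the greatest lower bound.
- 0 is not in the set, so inf = 0 is not attained.
Conclusion: sup(S) = 8, attained in S.

8


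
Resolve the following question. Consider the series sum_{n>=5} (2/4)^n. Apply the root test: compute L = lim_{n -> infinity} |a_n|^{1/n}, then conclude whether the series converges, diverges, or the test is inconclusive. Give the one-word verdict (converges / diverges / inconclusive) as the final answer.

Let a_n denote the general term. Form |a_n|^(1/n) and simplify:
|a_n|^(1/n) = 1/2
Take the limit as n -> infinity: L = 1/2.
Since L = 1/2 < 1, the root test implies convergence.

converges


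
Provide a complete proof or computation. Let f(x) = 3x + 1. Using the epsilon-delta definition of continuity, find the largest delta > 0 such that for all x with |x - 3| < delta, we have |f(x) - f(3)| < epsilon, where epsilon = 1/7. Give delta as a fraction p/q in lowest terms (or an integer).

We compute f(3) = 3*(3) + 1 = 10.
|f(x) - f(3)| = |3x + 1 - (10)| = |3(x - 3)| = 3|x - 3|.
We need 3|x - 3| < 1/7, i.e. |x - 3| < 1/7 / 3 = 1/21.
So any delta <= 1/21 works. Conversely, if delta > 1/21, then x = 3 + 1/21 satisfies |x - 3| = 1/21 < delta but |f(x) - f(3)| = 3 * 1/21 = 1/7, which is not < 1/7; so no larger delta works.
Hence the largest such delta is 1/21.

1/21


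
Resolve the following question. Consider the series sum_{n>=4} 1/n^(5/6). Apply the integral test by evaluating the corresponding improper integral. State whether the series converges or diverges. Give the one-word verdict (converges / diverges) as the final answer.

Let f(x) = x^(-5/6). Then f is positive, continuous, and decreasing on [4, infinity), so the integral test applies.
Compute the improper integral int_{4}^infinity f(x) dx:
  antiderivative F(x) = 6*x^(1/6).
  As x -> infinity, F(x) -> infinity (since p = 5/6 < 1).
  So the integral diverges. By the integral test, the series diverges.

diverges


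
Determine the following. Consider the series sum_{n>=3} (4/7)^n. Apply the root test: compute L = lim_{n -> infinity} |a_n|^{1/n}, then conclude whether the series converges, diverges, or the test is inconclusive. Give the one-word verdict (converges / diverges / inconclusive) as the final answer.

Let a_n denote the general term. Form |a_n|^(1/n) and simplify:
|a_n|^(1/n) = 4/7
Take the limit as n -> infinity: L = 4/7.
Since L = 4/7 < 1, the root test implies convergence.

converges


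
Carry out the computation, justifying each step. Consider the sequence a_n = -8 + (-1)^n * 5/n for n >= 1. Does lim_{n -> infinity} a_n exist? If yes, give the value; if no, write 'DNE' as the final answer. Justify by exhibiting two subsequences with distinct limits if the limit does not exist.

Examine the behaviour of a_n along subsequences.
Even-n subsequence a_{2k} = -8 + 5/(2k) -> -8. Odd-n subsequence a_{2k+1} = -8 - 5/(2k+1) -> -8. Both tend to -8, which suggests the limit is -8; verify directly.
|a_n - (-8)| = |(-1)^n * 5/n| = 5/n for every n >= 1.
Given epsilon > 0, choose a positive integer N > 5/epsilon. Then for all n >= N, |a_n - (-8)| = 5/n <= 5/N < epsilon.
So by the definition of the limit, lim a_n exists and equals -8.

-8


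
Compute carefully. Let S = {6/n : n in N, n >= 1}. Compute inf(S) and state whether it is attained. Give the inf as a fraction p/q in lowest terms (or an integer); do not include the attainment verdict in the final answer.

Analysis:
- Values: 6, 3, 2, 3/2, ... strictly decreasing.
- The maximum is 6 (n=1); sup = 6 (attained).
- The set is bounded below by 0; 6/n -> 0 so 0 is the greatest lower bound.
- 0 is not in the set, so inf = 0 is not attained.
Conclusion: inf(S) = 0, not attained in S.

0


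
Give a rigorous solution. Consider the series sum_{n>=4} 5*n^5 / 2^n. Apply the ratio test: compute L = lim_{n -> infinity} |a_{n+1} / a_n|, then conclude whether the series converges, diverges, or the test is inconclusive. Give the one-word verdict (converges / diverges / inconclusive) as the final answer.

Let a_n denote the general term. Form the ratio a_{n+1}/a_n and simplify:
a_{n+1}/a_n = (n + 1)^5/(2*n^5)
Take the limit as n -> infinity: L = 1/2.
Since L = 1/2 < 1, the ratio test implies the series converges.

converges


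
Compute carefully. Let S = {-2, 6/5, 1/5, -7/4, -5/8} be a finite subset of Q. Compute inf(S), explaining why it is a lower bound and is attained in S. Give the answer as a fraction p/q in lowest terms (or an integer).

S is finite, so inf(S) = min(S).
Sorted increasing:
-2, -7/4, -5/8, 1/5, 6/5
The extremum is -2.
For every x in S, x >= -2. And -2 is in S, so it is attained.
Therefore inf(S) = -2.

-2


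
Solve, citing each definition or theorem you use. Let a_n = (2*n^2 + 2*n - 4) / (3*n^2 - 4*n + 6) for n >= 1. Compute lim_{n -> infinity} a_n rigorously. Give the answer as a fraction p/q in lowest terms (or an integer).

Divide numerator and denominator by n^2, the highest power:
numerator / n^2 = 2 + 2/n - 4/n^2
denominator / n^2 = 3 - 4/n + 6/n^2
As n -> infinity, all terms of the form c/n^k (k >= 1) tend to 0.
So numerator / n^2 -> 2 and denominator / n^2 -> 3.
Therefore lim a_n = 2/3.

2/3


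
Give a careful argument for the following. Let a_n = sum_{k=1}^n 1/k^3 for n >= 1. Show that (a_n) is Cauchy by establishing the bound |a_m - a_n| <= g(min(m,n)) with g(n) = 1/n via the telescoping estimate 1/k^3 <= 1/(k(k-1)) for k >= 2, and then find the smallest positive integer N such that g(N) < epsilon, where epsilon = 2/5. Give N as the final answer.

For m > n >= 1: |a_m - a_n| = sum_{k=n+1}^m 1/k^3.
Use 1/k^3 <= 1/(k(k-1)) = 1/(k-1) - 1/k for k >= 2 (which holds since k^3 >= k^2 >= k(k-1) for k >= 2):
sum_{k=n+1}^m 1/k^3 <= sum_{k=n+1}^m (1/(k-1) - 1/k) = 1/n - 1/m <= 1/n.
By symmetry the same bound holds with n,m swapped, so |a_m - a_n| <= 1/min(m,n) = g(min(m,n)). Since g(n) -> 0, (a_n) is Cauchy.
Now solve g(N) < 2/5: 1/N < 2/5 <=> N > 1/(2/5) = 5/2.
The smallest integer strictly greater than 5/2 is N = 3.
Check: g(3) = 1/3 < 2/5; g(2) = 1/2 >= 2/5. So N = 3.

3


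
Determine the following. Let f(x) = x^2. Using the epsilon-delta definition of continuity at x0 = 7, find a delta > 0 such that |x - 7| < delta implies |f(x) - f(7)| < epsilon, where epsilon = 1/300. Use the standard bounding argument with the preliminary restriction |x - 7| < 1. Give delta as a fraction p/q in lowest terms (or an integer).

Factor: |x^2 - (7)^2| = |x - 7| * |x + 7|.
Impose |x - 7| < 1 first. Then |x + 7| = |(x - 7) + 2*(7)| <= |x - 7| + 2*|7| < 1 + 14 = 15.
So |x^2 - (7)^2| < delta * 15.
We need delta * 15 <= 1/300, i.e. delta <= 1/300/15 = 1/4500.
Since 1/4500 < 1, this is tighter than 1; take delta = 1/4500.
So delta = 1/4500 works.

1/4500


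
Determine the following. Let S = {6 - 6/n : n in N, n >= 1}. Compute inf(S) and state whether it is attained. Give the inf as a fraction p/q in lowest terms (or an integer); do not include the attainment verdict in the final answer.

Analysis:
- Values: 0, 3, 4, 9/2, ... strictly increasing.
- Minimum is 0 (n=1); inf = 0 (attained).
- 6 - 6/n -> 6 from below; sup = 6, not attained.
Conclusion: inf(S) = 0, attained in S.

0


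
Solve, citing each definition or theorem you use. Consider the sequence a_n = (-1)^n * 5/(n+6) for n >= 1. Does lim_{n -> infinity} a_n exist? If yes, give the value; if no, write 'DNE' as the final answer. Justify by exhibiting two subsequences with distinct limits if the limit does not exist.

Examine the behaviour of a_n along subsequences.
Even-n subsequence a_{2k} = 5/(2k+6) -> 0. Odd-n subsequence a_{2k+1} = -5/(2k+7) -> 0. Both tend to 0, which suggests the limit is 0; verify directly.
|a_n - 0| = 5/(n+6) < 5/n for every n >= 1.
Given epsilon > 0, choose a positive integer N > 5/epsilon. Then for all n >= N, |a_n| < 5/n <= 5/N < epsilon.
So by the definition of the limit, lim a_n exists and equals 0.

0


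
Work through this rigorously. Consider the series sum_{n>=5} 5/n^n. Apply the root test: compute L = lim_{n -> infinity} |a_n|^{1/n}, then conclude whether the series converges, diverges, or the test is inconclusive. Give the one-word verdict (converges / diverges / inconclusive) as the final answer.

Let a_n denote the general term. Form |a_n|^(1/n) and simplify:
|a_n|^(1/n) = 5^(1/n)/n
Take the limit as n -> infinity: L = 0.
Since L = 0 < 1, the root test implies convergence.

converges


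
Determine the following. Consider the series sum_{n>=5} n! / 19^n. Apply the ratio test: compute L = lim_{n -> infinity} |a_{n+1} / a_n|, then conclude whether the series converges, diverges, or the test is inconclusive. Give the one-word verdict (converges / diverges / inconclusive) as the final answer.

Let a_n denote the general term. Form the ratio a_{n+1}/a_n and simplify:
a_{n+1}/a_n = n/19 + 1/19
Take the limit as n -> infinity: L = infinity.
Since L = infinity > 1 (or L = infinity), the ratio test implies the series diverges.

diverges


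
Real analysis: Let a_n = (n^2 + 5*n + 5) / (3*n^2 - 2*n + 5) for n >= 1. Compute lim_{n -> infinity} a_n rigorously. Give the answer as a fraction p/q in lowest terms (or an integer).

Divide numerator and denominator by n^2, the highest power:
numerator / n^2 = 1 + 5/n + 5/n^2
denominator / n^2 = 3 - 2/n + 5/n^2
As n -> infinity, all terms of the form c/n^k (k >= 1) tend to 0.
So numerator / n^2 -> 1 and denominator / n^2 -> 3.
Therefore lim a_n = 1/3.

1/3


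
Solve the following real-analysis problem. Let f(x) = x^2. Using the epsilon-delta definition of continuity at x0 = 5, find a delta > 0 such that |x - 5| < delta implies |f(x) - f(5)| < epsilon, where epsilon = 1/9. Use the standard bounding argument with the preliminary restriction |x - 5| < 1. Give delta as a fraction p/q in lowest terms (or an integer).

Factor: |x^2 - (5)^2| = |x - 5| * |x + 5|.
Impose |x - 5| < 1 first. Then |x + 5| = |(x - 5) + 2*(5)| <= |x - 5| + 2*|5| < 1 + 10 = 11.
So |x^2 - (5)^2| < delta * 11.
We need delta * 11 <= 1/9, i.e. delta <= 1/9/11 = 1/99.
Since 1/99 < 1, this is tighter than 1; take delta = 1/99.
So delta = 1/99 works.

1/99


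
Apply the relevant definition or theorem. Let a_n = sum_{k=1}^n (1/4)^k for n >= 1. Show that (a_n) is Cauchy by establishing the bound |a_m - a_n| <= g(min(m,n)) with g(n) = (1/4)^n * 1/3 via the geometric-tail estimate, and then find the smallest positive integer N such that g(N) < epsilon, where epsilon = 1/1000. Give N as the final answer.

For m > n >= 1: |a_m - a_n| = sum_{k=n+1}^m (1/4)^k < sum_{k=n+1}^infinity (1/4)^k = (1/4)^(n+1) / (1 - 1/4) = (1/4)^n * (1/4) * (4/3) = (1/4)^n * 1/3.
So g(n) = (1/4)^n / 3. Since g(n) -> 0, (a_n) is Cauchy.
Now solve g(N) < 1/1000: (1/4)^N / 3 < 1/1000 <=> 4^N > 1 / (3 * 1/1000) = 1000/3.
Check powers of 4: 4^4 = 256 <= 1000/3, 4^5 = 1024 > 1000/3.
So the smallest such N is 5. Check: g(5) = 1/(3 * 1024) = 1/3072 < 1/1000.

5


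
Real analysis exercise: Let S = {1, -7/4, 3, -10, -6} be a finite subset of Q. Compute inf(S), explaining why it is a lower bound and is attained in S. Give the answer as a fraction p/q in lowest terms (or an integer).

S is finite, so inf(S) = min(S).
Sorted increasing:
-10, -6, -7/4, 1, 3
The extremum is -10.
For every x in S, x >= -10. And -10 is in S, so it is attained.
Therefore inf(S) = -10.

-10


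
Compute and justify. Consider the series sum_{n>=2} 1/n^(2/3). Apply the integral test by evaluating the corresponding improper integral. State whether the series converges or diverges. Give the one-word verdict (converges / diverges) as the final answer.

Let f(x) = x^(-2/3). Then f is positive, continuous, and decreasing on [2, infinity), so the integral test applies.
Compute the improper integral int_{2}^infinity f(x) dx:
  antiderivative F(x) = 3*x^(1/3).
  As x -> infinity, F(x) -> infinity (since p = 2/3 < 1).
  So the integral diverges. By the integral test, the series diverges.

diverges


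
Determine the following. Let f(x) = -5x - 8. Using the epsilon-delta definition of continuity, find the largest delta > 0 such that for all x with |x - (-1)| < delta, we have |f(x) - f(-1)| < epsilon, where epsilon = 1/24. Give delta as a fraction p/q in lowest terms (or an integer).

We compute f(-1) = -5*(-1) - 8 = -3.
|f(x) - f(-1)| = |-5x - 8 - (-3)| = |-5(x - (-1))| = 5|x - (-1)|.
We need 5|x - (-1)| < 1/24, i.e. |x - (-1)| < 1/24 / 5 = 1/120.
So any delta <= 1/120 works. Conversely, if delta > 1/120, then x = -1 + 1/120 satisfies |x - (-1)| = 1/120 < delta but |f(x) - f(-1)| = 5 * 1/120 = 1/24, which is not < 1/24; so no larger delta works.
Hence the largest such delta is 1/120.

1/120


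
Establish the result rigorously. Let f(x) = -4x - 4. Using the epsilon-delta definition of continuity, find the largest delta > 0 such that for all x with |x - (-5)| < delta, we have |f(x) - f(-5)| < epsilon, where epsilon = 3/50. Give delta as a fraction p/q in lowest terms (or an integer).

We compute f(-5) = -4*(-5) - 4 = 16.
|f(x) - f(-5)| = |-4x - 4 - (16)| = |-4(x - (-5))| = 4|x - (-5)|.
We need 4|x - (-5)| < 3/50, i.e. |x - (-5)| < 3/50 / 4 = 3/200.
So any delta <= 3/200 works. Conversely, if delta > 3/200, then x = -5 + 3/200 satisfies |x - (-5)| = 3/200 < delta but |f(x) - f(-5)| = 4 * 3/200 = 3/50, which is not < 3/50; so no larger delta works.
Hence the largest such delta is 3/200.

3/200


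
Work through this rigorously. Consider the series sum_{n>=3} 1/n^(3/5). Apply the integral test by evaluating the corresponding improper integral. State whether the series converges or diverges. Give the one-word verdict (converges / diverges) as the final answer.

Let f(x) = x^(-3/5). Then f is positive, continuous, and decreasing on [3, infinity), so the integral test applies.
Compute the improper integral int_{3}^infinity f(x) dx:
  antiderivative F(x) = 5*x^(2/5)/2.
  As x -> infinity, F(x) -> infinity (since p = 3/5 < 1).
  So the integral diverges. By the integral test, the series diverges.

diverges


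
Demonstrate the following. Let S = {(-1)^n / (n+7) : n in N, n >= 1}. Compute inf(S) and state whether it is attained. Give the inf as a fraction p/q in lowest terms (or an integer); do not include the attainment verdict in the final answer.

Analysis:
- Values: -1/8, 1/9, -1/10, 1/11, -1/12, ...
- Positive terms (even n): 1/(2+7), 1/(4+7), ... decreasing -> max = 1/9 (n=2).
- Negative terms (odd n): -1/(1+7), -1/(3+7), ... increasing -> min = -1/8 (n=1).
- So sup = 1/9 (attained at n=2); inf = -1/8 (attained at n=1).
Conclusion: inf(S) = -1/8, attained in S.

-1/8


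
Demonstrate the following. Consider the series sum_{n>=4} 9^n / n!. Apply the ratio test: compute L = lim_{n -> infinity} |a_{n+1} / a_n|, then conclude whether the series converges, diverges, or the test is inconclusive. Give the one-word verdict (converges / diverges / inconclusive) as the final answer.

Let a_n denote the general term. Form the ratio a_{n+1}/a_n and simplify:
a_{n+1}/a_n = 9/(n + 1)
Take the limit as n -> infinity: L = 0.
Since L = 0 < 1, the ratio test implies the series converges.

converges


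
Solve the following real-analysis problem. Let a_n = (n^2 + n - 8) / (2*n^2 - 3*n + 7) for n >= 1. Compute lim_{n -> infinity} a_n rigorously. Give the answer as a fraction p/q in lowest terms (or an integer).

Divide numerator and denominator by n^2, the highest power:
numerator / n^2 = 1 + 1/n - 8/n^2
denominator / n^2 = 2 - 3/n + 7/n^2
As n -> infinity, all terms of the form c/n^k (k >= 1) tend to 0.
So numerator / n^2 -> 1 and denominator / n^2 -> 2.
Therefore lim a_n = 1/2.

1/2


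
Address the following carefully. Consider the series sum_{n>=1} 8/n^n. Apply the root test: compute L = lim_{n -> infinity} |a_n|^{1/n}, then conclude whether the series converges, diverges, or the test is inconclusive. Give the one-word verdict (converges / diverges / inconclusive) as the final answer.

Let a_n denote the general term. Form |a_n|^(1/n) and simplify:
|a_n|^(1/n) = 2^(3/n)/n
Take the limit as n -> infinity: L = 0.
Since L = 0 < 1, the root test implies convergence.

converges


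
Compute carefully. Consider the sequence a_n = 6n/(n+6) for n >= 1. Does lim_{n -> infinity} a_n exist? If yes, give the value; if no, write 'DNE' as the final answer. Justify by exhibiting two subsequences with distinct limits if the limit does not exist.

Examine the behaviour of a_n along subsequences.
Even-n subsequence a_{2k} = 6(2k)/(2k+6) -> 6. Odd-n subsequence a_{2k+1} = 6(2k+1)/(2k+7) -> 6. Both tend to 6, which suggests the limit is 6; verify directly.
|a_n - 6| = |6n - 6(n+6)| / (n+6) = 36/(n+6) < 36/n for every n >= 1.
Given epsilon > 0, choose a positive integer N > 36/epsilon. Then for all n >= N, |a_n - 6| < 36/n <= 36/N < epsilon.
So by the definition of the limit, lim a_n exists and equals 6.

6


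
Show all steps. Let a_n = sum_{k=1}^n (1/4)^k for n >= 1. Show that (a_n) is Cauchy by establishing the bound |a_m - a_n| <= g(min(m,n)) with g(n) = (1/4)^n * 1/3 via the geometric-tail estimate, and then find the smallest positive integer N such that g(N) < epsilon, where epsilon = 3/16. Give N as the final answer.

For m > n >= 1: |a_m - a_n| = sum_{k=n+1}^m (1/4)^k < sum_{k=n+1}^infinity (1/4)^k = (1/4)^(n+1) / (1 - 1/4) = (1/4)^n * (1/4) * (4/3) = (1/4)^n * 1/3.
So g(n) = (1/4)^n / 3. Since g(n) -> 0, (a_n) is Cauchy.
Now solve g(N) < 3/16: (1/4)^N / 3 < 3/16 <=> 4^N > 1 / (3 * 3/16) = 16/9.
Check powers of 4: 4^0 = 1 <= 16/9, 4^1 = 4 > 16/9.
So the smallest such N is 1. Check: g(1) = 1/(3 * 4) = 1/12 < 3/16.

1


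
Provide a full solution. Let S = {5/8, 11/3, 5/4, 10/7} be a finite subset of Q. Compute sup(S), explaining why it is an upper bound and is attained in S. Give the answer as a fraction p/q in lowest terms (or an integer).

S is finite, so sup(S) = max(S).
Sorted decreasing:
11/3, 10/7, 5/4, 5/8
The extremum is 11/3.
For every x in S, x <= 11/3. And 11/3 is in S, so it is attained.
Therefore sup(S) = 11/3.

11/3


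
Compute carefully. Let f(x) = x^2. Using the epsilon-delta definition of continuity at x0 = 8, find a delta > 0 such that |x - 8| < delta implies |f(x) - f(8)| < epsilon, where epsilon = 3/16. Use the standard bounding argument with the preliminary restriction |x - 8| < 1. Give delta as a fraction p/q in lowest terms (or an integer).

Factor: |x^2 - (8)^2| = |x - 8| * |x + 8|.
Impose |x - 8| < 1 first. Then |x + 8| = |(x - 8) + 2*(8)| <= |x - 8| + 2*|8| < 1 + 16 = 17.
So |x^2 - (8)^2| < delta * 17.
We need delta * 17 <= 3/16, i.e. delta <= 3/16/17 = 3/272.
Since 3/272 < 1, this is tighter than 1; take delta = 3/272.
So delta = 3/272 works.

3/272


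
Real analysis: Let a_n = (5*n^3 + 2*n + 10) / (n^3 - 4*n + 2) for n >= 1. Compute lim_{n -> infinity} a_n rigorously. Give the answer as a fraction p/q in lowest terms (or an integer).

Divide numerator and denominator by n^3, the highest power:
numerator / n^3 = 5 + 2/n^2 + 10/n^3
denominator / n^3 = 1 - 4/n^2 + 2/n^3
As n -> infinity, all terms of the form c/n^k (k >= 1) tend to 0.
So numerator / n^3 -> 5 and denominator / n^3 -> 1.
Therefore lim a_n = 5.

5


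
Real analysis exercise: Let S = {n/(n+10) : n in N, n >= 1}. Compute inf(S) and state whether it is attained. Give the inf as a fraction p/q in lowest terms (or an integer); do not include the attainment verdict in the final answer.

Analysis:
- Values: 1/11, 1/6, 3/13, 2/7, ... strictly increasing.
- Minimum is 1/11 (n=1); inf = 1/11 (attained).
- n/(n+10) = 1 - 10/(n+10) -> 1 from below as n -> infinity, and never equals 1.
- So sup = 1 (not attained).
Conclusion: inf(S) = 1/11, attained in S.

1/11


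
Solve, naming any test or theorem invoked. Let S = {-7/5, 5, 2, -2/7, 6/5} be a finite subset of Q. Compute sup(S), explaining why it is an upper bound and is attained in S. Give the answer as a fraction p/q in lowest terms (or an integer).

S is finite, so sup(S) = max(S).
Sorted decreasing:
5, 2, 6/5, -2/7, -7/5
The extremum is 5.
For every x in S, x <= 5. And 5 is in S, so it is attained.
Therefore sup(S) = 5.

5


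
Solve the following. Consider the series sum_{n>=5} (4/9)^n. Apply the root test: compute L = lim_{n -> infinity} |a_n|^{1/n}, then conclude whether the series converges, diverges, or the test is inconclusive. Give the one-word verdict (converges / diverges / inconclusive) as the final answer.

Let a_n denote the general term. Form |a_n|^(1/n) and simplify:
|a_n|^(1/n) = 4/9
Take the limit as n -> infinity: L = 4/9.
Since L = 4/9 < 1, the root test implies convergence.

converges


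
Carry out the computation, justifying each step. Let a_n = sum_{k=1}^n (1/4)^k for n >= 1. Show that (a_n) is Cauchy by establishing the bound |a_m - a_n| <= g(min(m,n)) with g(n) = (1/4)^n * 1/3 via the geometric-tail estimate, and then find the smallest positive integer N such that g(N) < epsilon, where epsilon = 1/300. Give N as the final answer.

For m > n >= 1: |a_m - a_n| = sum_{k=n+1}^m (1/4)^k < sum_{k=n+1}^infinity (1/4)^k = (1/4)^(n+1) / (1 - 1/4) = (1/4)^n * (1/4) * (4/3) = (1/4)^n * 1/3.
So g(n) = (1/4)^n / 3. Since g(n) -> 0, (a_n) is Cauchy.
Now solve g(N) < 1/300: (1/4)^N / 3 < 1/300 <=> 4^N > 1 / (3 * 1/300) = 100.
Check powers of 4: 4^3 = 64 <= 100, 4^4 = 256 > 100.
So the smallest such N is 4. Check: g(4) = 1/(3 * 256) = 1/768 < 1/300.

4


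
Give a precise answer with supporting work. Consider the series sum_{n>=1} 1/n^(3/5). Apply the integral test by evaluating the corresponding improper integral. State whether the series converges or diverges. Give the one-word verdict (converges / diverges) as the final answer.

Let f(x) = x^(-3/5). Then f is positive, continuous, and decreasing on [1, infinity), so the integral test applies.
Compute the improper integral int_{1}^infinity f(x) dx:
  antiderivative F(x) = 5*x^(2/5)/2.
  As x -> infinity, F(x) -> infinity (since p = 3/5 < 1).
  So the integral diverges. By the integral test, the series diverges.

diverges


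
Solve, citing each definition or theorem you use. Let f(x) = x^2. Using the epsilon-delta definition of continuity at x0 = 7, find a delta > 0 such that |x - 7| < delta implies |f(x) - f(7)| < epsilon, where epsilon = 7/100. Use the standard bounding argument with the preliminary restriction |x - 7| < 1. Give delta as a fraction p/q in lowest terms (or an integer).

Factor: |x^2 - (7)^2| = |x - 7| * |x + 7|.
Impose |x - 7| < 1 first. Then |x + 7| = |(x - 7) + 2*(7)| <= |x - 7| + 2*|7| < 1 + 14 = 15.
So |x^2 - (7)^2| < delta * 15.
We need delta * 15 <= 7/100, i.e. delta <= 7/100/15 = 7/1500.
Since 7/1500 < 1, this is tighter than 1; take delta = 7/1500.
So delta = 7/1500 works.

7/1500


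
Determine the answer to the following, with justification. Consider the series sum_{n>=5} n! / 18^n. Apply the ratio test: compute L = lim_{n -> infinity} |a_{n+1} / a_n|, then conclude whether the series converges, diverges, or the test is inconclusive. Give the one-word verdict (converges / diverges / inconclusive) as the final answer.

Let a_n denote the general term. Form the ratio a_{n+1}/a_n and simplify:
a_{n+1}/a_n = n/18 + 1/18
Take the limit as n -> infinity: L = infinity.
Since L = infinity > 1 (or L = infinity), the ratio test implies the series diverges.

diverges


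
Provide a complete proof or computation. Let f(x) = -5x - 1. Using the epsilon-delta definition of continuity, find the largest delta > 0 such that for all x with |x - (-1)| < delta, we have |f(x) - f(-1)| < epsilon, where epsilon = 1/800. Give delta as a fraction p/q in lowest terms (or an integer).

We compute f(-1) = -5*(-1) - 1 = 4.
|f(x) - f(-1)| = |-5x - 1 - (4)| = |-5(x - (-1))| = 5|x - (-1)|.
We need 5|x - (-1)| < 1/800, i.e. |x - (-1)| < 1/800 / 5 = 1/4000.
So any delta <= 1/4000 works. Conversely, if delta > 1/4000, then x = -1 + 1/4000 satisfies |x - (-1)| = 1/4000 < delta but |f(x) - f(-1)| = 5 * 1/4000 = 1/800, which is not < 1/800; so no larger delta works.
Hence the largest such delta is 1/4000.

1/4000


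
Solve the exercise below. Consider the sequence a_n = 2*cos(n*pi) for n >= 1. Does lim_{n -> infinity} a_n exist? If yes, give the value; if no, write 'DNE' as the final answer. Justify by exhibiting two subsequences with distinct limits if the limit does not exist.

Examine the behaviour of a_n along subsequences.
cos(n*pi) = (-1)^n, so a_n = 2*(-1)^n. a_{2k} = 2 -> 2. a_{2k+1} = -2 -> -2.
Since these two subsequential limits are 2 and -2, distinct, the full sequence cannot converge (a convergent sequence has all subsequences tending to the same limit). So lim a_n does not exist.

DNE


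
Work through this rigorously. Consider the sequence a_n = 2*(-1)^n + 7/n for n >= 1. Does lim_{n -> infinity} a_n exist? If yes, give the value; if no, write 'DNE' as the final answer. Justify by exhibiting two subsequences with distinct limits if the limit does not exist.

Examine the behaviour of a_n along subsequences.
a_{2k} = 2 + 7/(2k) -> 2. a_{2k+1} = -2 + 7/(2k+1) -> -2.
Since these two subsequential limits are 2 and -2, distinct, the full sequence cannot converge (a convergent sequence has all subsequences tending to the same limit). So lim a_n does not exist.

DNE
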